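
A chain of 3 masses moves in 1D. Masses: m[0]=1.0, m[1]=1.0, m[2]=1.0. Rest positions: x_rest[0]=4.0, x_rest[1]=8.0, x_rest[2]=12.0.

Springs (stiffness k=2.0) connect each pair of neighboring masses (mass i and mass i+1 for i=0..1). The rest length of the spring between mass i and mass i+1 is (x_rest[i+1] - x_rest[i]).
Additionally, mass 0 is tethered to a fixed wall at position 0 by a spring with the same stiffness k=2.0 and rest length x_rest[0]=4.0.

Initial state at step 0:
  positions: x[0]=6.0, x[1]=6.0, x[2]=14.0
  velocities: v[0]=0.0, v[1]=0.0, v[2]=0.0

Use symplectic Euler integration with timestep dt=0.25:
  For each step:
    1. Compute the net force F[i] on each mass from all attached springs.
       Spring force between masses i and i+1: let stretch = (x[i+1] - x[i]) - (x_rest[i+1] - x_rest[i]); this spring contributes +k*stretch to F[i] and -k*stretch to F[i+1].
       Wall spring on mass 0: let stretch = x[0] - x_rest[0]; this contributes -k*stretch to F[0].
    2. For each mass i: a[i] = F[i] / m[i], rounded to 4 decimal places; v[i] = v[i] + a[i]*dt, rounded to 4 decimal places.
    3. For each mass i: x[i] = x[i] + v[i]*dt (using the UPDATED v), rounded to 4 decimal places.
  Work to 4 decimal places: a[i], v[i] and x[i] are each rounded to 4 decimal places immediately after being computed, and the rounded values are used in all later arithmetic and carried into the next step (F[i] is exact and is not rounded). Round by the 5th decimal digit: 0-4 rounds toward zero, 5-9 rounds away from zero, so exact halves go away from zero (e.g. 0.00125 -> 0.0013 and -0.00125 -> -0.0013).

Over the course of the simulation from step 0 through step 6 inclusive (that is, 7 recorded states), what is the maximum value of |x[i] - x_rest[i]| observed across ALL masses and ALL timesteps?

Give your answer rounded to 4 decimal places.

Step 0: x=[6.0000 6.0000 14.0000] v=[0.0000 0.0000 0.0000]
Step 1: x=[5.2500 7.0000 13.5000] v=[-3.0000 4.0000 -2.0000]
Step 2: x=[4.0625 8.5938 12.6875] v=[-4.7500 6.3750 -3.2500]
Step 3: x=[2.9336 10.1329 11.8633] v=[-4.5156 6.1562 -3.2969]
Step 4: x=[2.3379 10.9884 11.3228] v=[-2.3828 3.4218 -2.1621]
Step 5: x=[2.5313 10.8043 11.2405] v=[0.7735 -0.7363 -0.3293]
Step 6: x=[3.4424 9.6406 11.6037] v=[3.6444 -4.6547 1.4526]
Max displacement = 2.9884

Answer: 2.9884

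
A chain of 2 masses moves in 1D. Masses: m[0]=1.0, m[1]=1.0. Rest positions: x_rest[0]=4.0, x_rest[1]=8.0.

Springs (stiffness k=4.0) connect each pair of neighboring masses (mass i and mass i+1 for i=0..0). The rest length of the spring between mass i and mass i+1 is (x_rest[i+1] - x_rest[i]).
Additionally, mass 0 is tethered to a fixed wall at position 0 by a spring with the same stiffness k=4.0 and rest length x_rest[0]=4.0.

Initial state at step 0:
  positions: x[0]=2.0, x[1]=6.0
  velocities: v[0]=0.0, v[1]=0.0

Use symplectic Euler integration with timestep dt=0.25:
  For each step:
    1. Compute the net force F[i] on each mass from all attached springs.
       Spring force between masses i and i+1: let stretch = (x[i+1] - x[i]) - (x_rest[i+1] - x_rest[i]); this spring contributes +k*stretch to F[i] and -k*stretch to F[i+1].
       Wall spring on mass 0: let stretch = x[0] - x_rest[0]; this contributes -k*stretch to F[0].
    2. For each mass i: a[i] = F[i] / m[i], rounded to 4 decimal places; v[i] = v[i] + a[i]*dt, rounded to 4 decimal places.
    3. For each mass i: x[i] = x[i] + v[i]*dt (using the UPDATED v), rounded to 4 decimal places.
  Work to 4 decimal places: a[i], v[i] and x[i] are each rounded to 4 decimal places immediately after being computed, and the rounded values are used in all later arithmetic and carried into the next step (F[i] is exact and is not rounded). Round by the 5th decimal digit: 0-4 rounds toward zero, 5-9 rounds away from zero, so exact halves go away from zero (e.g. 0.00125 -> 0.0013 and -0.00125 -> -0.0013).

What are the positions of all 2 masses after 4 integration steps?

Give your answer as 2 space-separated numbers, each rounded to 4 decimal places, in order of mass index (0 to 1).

Step 0: x=[2.0000 6.0000] v=[0.0000 0.0000]
Step 1: x=[2.5000 6.0000] v=[2.0000 0.0000]
Step 2: x=[3.2500 6.1250] v=[3.0000 0.5000]
Step 3: x=[3.9063 6.5313] v=[2.6250 1.6250]
Step 4: x=[4.2422 7.2813] v=[1.3437 3.0000]

Answer: 4.2422 7.2813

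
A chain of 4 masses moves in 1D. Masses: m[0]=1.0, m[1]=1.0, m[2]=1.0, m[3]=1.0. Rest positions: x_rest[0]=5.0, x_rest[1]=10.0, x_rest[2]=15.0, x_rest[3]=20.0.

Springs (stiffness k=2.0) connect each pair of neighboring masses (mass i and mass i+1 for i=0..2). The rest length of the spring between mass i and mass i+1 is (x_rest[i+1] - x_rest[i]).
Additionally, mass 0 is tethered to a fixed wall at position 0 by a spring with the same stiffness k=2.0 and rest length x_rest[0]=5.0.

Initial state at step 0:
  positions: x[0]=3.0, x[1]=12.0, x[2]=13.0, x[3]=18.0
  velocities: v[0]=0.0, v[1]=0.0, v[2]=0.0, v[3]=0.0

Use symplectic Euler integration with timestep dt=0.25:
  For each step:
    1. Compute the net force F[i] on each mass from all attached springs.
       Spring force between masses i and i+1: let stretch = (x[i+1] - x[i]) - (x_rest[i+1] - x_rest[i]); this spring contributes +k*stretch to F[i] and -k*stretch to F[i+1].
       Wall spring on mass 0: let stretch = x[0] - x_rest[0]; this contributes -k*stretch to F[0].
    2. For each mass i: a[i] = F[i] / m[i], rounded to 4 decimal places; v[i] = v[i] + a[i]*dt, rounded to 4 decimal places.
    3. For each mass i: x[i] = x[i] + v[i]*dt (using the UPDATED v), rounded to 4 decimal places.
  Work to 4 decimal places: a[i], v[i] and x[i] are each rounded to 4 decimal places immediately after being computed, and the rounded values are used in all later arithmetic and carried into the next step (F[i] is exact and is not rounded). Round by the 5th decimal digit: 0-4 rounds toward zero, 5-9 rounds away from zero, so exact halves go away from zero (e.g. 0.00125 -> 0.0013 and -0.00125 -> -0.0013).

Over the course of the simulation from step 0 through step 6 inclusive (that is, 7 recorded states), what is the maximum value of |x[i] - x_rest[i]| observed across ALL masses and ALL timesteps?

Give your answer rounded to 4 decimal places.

Answer: 3.0352

Derivation:
Step 0: x=[3.0000 12.0000 13.0000 18.0000] v=[0.0000 0.0000 0.0000 0.0000]
Step 1: x=[3.7500 11.0000 13.5000 18.0000] v=[3.0000 -4.0000 2.0000 0.0000]
Step 2: x=[4.9375 9.4063 14.2500 18.0625] v=[4.7500 -6.3750 3.0000 0.2500]
Step 3: x=[6.0664 7.8594 14.8711 18.2735] v=[4.5157 -6.1876 2.4844 0.8438]
Step 4: x=[6.6612 6.9648 15.0411 18.6842] v=[2.3790 -3.5783 0.6798 1.6426]
Step 5: x=[6.4613 7.0418 14.6569 19.2645] v=[-0.7998 0.3081 -1.5368 2.3211]
Step 6: x=[5.5263 7.9982 13.8968 19.8938] v=[-3.7402 3.8254 -3.0406 2.5173]
Max displacement = 3.0352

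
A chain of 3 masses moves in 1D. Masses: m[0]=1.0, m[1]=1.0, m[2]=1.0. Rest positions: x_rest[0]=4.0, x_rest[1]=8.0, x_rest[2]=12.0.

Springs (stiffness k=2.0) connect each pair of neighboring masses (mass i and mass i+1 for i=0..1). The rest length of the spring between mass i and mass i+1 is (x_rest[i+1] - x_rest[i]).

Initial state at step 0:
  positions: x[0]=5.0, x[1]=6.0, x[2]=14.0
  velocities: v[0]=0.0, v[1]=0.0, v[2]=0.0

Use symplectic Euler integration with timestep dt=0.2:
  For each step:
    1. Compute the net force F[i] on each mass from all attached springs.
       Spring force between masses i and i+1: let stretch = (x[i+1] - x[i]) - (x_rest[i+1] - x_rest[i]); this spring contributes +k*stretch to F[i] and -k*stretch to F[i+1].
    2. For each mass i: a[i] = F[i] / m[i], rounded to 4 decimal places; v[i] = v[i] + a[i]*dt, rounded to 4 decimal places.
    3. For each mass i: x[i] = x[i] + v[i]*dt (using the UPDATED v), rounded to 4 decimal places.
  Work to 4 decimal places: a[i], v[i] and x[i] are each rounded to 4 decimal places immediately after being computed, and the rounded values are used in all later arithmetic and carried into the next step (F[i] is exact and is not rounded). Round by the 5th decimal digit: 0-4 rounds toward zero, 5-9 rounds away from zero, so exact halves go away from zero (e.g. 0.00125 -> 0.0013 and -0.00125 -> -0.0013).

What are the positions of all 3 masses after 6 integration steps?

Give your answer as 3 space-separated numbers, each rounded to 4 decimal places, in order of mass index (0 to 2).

Answer: 3.2700 10.7332 10.9969

Derivation:
Step 0: x=[5.0000 6.0000 14.0000] v=[0.0000 0.0000 0.0000]
Step 1: x=[4.7600 6.5600 13.6800] v=[-1.2000 2.8000 -1.6000]
Step 2: x=[4.3440 7.5456 13.1104] v=[-2.0800 4.9280 -2.8480]
Step 3: x=[3.8641 8.7203 12.4156] v=[-2.3994 5.8733 -3.4739]
Step 4: x=[3.4527 9.8021 11.7452] v=[-2.0569 5.4089 -3.3520]
Step 5: x=[3.2293 10.5314 11.2394] v=[-1.1171 3.6464 -2.5292]
Step 6: x=[3.2700 10.7332 10.9969] v=[0.2037 1.0088 -1.2124]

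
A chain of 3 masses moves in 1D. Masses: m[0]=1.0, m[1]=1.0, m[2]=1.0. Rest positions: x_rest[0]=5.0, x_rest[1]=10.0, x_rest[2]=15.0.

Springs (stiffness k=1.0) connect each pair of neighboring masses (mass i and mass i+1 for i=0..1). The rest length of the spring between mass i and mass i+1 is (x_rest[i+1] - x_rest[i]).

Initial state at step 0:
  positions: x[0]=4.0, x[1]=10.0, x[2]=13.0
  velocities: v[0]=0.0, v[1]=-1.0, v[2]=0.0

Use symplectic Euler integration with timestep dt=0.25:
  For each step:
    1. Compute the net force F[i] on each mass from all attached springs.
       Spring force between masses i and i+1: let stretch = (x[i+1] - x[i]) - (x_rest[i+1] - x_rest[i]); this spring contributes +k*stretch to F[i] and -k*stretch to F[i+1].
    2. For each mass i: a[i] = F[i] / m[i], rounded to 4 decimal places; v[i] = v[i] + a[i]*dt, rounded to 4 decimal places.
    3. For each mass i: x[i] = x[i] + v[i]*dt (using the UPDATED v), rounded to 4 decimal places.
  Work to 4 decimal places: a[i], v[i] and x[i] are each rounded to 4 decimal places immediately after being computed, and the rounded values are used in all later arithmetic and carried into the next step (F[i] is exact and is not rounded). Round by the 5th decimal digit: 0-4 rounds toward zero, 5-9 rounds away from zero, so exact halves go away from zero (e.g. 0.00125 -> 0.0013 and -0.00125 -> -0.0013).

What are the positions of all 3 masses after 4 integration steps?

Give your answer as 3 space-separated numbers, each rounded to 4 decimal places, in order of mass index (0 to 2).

Step 0: x=[4.0000 10.0000 13.0000] v=[0.0000 -1.0000 0.0000]
Step 1: x=[4.0625 9.5625 13.1250] v=[0.2500 -1.7500 0.5000]
Step 2: x=[4.1563 9.0039 13.3399] v=[0.3750 -2.2344 0.8594]
Step 3: x=[4.2405 8.4133 13.5963] v=[0.3369 -2.3623 1.0254]
Step 4: x=[4.2730 7.8859 13.8412] v=[0.1301 -2.1098 0.9797]

Answer: 4.2730 7.8859 13.8412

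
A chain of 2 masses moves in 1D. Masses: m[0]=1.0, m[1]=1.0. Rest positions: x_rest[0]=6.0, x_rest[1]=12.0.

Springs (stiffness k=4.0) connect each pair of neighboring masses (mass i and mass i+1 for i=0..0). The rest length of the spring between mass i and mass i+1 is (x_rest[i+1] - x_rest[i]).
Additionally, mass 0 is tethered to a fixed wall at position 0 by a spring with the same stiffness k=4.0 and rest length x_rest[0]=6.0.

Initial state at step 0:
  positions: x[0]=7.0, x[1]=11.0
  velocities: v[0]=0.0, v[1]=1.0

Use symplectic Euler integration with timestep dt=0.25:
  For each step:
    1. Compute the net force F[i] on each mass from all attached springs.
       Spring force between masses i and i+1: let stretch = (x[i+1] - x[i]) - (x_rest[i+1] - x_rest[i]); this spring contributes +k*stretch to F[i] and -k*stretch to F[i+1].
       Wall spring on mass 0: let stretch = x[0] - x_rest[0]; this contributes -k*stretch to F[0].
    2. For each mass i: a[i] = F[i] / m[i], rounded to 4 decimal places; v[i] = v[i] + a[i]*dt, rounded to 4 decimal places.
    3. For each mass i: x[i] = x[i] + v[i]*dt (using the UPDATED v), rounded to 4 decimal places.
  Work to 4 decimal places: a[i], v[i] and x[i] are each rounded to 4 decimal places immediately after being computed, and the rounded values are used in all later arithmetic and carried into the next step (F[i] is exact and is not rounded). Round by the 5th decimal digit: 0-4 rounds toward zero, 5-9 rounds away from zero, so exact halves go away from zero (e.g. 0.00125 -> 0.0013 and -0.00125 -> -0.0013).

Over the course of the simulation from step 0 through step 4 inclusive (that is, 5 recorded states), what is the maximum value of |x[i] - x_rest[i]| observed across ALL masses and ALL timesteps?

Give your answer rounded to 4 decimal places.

Answer: 1.1719

Derivation:
Step 0: x=[7.0000 11.0000] v=[0.0000 1.0000]
Step 1: x=[6.2500 11.7500] v=[-3.0000 3.0000]
Step 2: x=[5.3125 12.6250] v=[-3.7500 3.5000]
Step 3: x=[4.8750 13.1719] v=[-1.7500 2.1875]
Step 4: x=[5.2930 13.1446] v=[1.6719 -0.1094]
Max displacement = 1.1719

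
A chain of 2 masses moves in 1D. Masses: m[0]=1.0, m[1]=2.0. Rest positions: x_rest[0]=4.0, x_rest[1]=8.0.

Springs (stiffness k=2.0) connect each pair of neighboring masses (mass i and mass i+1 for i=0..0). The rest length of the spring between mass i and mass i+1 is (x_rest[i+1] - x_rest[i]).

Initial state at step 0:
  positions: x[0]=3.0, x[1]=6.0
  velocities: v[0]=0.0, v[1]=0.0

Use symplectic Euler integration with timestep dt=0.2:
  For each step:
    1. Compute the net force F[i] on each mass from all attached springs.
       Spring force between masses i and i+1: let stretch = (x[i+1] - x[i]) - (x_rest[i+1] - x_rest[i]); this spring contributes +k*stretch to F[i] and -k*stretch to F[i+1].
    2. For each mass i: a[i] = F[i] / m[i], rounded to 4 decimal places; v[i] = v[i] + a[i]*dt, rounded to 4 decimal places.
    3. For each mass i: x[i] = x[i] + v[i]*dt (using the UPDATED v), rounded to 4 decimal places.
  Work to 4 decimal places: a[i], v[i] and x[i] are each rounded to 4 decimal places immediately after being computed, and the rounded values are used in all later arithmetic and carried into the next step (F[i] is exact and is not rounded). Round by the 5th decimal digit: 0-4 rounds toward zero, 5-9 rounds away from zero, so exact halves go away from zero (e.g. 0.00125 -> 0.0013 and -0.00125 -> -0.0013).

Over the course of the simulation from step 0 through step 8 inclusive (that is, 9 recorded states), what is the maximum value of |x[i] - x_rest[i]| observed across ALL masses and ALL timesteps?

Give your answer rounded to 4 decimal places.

Step 0: x=[3.0000 6.0000] v=[0.0000 0.0000]
Step 1: x=[2.9200 6.0400] v=[-0.4000 0.2000]
Step 2: x=[2.7696 6.1152] v=[-0.7520 0.3760]
Step 3: x=[2.5668 6.2166] v=[-1.0138 0.5069]
Step 4: x=[2.3360 6.3320] v=[-1.1539 0.5769]
Step 5: x=[2.1049 6.4475] v=[-1.1555 0.5777]
Step 6: x=[1.9012 6.5493] v=[-1.0185 0.5092]
Step 7: x=[1.7493 6.6252] v=[-0.7593 0.3796]
Step 8: x=[1.6675 6.6661] v=[-0.4089 0.2044]
Max displacement = 2.3325

Answer: 2.3325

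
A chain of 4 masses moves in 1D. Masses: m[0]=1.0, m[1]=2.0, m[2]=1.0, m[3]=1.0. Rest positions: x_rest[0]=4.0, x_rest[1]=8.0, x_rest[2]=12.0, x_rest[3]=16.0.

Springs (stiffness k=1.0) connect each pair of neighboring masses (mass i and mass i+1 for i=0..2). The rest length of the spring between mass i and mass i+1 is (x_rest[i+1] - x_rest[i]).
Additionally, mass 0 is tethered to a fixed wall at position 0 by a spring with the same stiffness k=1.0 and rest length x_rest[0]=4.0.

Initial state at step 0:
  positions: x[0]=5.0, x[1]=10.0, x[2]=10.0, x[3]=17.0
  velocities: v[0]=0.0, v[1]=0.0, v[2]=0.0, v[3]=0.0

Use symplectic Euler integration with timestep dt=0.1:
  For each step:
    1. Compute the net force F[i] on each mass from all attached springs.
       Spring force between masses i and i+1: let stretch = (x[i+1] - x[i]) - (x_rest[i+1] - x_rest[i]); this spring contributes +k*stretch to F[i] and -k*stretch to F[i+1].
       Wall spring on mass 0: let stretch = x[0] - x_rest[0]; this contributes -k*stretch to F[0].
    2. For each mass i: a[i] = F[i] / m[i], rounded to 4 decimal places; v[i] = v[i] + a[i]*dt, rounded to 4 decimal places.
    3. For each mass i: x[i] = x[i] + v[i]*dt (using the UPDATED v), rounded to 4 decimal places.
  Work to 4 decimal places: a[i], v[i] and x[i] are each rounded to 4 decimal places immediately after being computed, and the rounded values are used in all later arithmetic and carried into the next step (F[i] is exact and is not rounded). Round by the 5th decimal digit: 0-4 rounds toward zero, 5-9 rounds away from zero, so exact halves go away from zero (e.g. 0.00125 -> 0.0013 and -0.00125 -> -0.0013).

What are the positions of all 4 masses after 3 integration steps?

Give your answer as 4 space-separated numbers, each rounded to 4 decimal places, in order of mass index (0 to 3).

Answer: 4.9988 9.8530 10.4104 16.8250

Derivation:
Step 0: x=[5.0000 10.0000 10.0000 17.0000] v=[0.0000 0.0000 0.0000 0.0000]
Step 1: x=[5.0000 9.9750 10.0700 16.9700] v=[0.0000 -0.2500 0.7000 -0.3000]
Step 2: x=[4.9998 9.9256 10.2081 16.9110] v=[-0.0025 -0.4940 1.3805 -0.5900]
Step 3: x=[4.9988 9.8530 10.4104 16.8250] v=[-0.0099 -0.7262 2.0225 -0.8603]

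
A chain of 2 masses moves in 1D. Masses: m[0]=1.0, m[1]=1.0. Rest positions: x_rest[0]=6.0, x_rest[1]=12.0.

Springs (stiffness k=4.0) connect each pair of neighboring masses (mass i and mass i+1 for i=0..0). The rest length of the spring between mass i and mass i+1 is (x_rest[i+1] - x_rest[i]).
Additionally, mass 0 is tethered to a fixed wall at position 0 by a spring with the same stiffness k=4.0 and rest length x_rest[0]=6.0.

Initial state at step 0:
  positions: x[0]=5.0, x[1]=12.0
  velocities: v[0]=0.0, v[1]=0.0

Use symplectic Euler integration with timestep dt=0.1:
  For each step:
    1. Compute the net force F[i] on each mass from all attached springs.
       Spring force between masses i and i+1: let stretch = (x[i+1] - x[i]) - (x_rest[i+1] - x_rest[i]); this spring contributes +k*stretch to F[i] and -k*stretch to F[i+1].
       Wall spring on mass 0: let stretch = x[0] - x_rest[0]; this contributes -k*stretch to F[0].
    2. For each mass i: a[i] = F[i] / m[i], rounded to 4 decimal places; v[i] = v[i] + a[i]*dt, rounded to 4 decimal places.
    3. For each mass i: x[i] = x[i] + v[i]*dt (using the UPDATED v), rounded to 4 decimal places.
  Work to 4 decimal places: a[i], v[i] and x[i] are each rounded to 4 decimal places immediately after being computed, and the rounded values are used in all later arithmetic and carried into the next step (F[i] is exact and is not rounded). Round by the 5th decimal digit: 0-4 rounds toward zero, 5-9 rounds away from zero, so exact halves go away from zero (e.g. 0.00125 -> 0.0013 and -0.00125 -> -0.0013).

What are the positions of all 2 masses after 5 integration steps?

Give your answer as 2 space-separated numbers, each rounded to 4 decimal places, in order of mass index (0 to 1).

Answer: 5.9425 11.5542

Derivation:
Step 0: x=[5.0000 12.0000] v=[0.0000 0.0000]
Step 1: x=[5.0800 11.9600] v=[0.8000 -0.4000]
Step 2: x=[5.2320 11.8848] v=[1.5200 -0.7520]
Step 3: x=[5.4408 11.7835] v=[2.0883 -1.0131]
Step 4: x=[5.6857 11.6685] v=[2.4491 -1.1502]
Step 5: x=[5.9425 11.5542] v=[2.5679 -1.1433]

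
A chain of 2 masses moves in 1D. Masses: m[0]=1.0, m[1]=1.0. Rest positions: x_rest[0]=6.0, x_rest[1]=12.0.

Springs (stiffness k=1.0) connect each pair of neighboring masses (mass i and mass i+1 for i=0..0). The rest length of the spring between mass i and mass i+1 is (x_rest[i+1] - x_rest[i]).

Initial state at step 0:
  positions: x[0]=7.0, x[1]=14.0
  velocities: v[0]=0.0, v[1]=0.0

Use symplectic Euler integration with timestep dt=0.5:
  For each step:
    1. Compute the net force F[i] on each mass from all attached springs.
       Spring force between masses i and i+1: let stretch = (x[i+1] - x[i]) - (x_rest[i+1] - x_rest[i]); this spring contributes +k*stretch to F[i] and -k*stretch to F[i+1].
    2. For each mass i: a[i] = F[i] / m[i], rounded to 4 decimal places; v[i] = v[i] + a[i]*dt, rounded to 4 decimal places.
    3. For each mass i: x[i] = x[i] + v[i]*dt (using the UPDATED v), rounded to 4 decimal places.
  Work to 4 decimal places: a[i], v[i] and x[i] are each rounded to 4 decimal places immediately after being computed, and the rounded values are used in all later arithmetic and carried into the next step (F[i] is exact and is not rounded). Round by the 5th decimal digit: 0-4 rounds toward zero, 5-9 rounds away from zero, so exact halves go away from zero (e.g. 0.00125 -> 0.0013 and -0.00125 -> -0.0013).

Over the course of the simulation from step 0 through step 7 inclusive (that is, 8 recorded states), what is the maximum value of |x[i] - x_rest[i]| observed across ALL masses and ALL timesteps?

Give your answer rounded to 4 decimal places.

Answer: 2.0313

Derivation:
Step 0: x=[7.0000 14.0000] v=[0.0000 0.0000]
Step 1: x=[7.2500 13.7500] v=[0.5000 -0.5000]
Step 2: x=[7.6250 13.3750] v=[0.7500 -0.7500]
Step 3: x=[7.9375 13.0625] v=[0.6250 -0.6250]
Step 4: x=[8.0313 12.9688] v=[0.1875 -0.1875]
Step 5: x=[7.8594 13.1407] v=[-0.3438 0.3438]
Step 6: x=[7.5078 13.4923] v=[-0.7032 0.7032]
Step 7: x=[7.1523 13.8478] v=[-0.7110 0.7110]
Max displacement = 2.0313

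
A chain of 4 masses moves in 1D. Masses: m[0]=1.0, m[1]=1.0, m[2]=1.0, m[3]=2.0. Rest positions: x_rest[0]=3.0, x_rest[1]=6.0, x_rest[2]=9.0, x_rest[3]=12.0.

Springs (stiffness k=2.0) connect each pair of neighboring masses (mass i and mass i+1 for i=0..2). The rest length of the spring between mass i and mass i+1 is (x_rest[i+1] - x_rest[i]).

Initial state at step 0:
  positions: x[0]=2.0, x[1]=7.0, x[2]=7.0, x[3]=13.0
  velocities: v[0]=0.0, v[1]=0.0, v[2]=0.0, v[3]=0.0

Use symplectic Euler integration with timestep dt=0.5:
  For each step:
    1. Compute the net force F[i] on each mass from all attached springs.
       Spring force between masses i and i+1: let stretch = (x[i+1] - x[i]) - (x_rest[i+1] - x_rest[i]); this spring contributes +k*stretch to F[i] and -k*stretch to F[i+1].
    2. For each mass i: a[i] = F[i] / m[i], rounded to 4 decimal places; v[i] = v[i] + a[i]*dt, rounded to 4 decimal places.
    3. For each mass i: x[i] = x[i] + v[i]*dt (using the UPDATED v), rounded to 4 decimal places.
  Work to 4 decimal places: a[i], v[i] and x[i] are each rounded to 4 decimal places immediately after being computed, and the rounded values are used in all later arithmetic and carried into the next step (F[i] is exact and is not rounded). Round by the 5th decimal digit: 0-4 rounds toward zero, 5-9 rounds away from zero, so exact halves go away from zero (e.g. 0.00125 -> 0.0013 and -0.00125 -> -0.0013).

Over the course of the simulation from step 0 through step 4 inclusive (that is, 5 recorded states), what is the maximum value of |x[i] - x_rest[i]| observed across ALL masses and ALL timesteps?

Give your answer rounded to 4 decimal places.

Step 0: x=[2.0000 7.0000 7.0000 13.0000] v=[0.0000 0.0000 0.0000 0.0000]
Step 1: x=[3.0000 4.5000 10.0000 12.2500] v=[2.0000 -5.0000 6.0000 -1.5000]
Step 2: x=[3.2500 4.0000 11.3750 11.6875] v=[0.5000 -1.0000 2.7500 -1.1250]
Step 3: x=[2.3750 6.8125 9.2188 11.7969] v=[-1.7500 5.6250 -4.3125 0.2188]
Step 4: x=[2.2188 8.6094 7.1485 12.0118] v=[-0.3125 3.5938 -4.1407 0.4298]
Max displacement = 2.6094

Answer: 2.6094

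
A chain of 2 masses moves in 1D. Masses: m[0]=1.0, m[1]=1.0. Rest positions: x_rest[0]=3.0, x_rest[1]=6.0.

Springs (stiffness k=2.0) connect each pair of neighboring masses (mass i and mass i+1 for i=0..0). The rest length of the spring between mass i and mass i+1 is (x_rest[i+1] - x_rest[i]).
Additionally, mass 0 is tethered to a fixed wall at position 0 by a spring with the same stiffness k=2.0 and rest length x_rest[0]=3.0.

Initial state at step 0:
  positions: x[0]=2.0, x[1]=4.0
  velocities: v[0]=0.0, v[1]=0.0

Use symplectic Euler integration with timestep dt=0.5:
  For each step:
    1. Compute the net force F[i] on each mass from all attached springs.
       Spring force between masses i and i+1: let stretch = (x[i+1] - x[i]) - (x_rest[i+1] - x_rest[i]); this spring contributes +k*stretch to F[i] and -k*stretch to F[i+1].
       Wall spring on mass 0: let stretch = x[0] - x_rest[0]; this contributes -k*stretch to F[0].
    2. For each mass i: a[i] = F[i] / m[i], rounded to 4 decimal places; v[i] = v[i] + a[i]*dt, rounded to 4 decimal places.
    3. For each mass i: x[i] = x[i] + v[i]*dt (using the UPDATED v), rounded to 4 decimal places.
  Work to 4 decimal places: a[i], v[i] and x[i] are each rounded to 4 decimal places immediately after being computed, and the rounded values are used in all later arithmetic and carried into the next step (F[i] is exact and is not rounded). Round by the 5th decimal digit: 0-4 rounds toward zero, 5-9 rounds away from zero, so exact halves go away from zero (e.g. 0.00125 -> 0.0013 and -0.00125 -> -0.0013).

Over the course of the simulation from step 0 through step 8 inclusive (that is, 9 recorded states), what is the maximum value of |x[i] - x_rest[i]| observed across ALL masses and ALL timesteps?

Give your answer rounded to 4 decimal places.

Answer: 2.0392

Derivation:
Step 0: x=[2.0000 4.0000] v=[0.0000 0.0000]
Step 1: x=[2.0000 4.5000] v=[0.0000 1.0000]
Step 2: x=[2.2500 5.2500] v=[0.5000 1.5000]
Step 3: x=[2.8750 6.0000] v=[1.2500 1.5000]
Step 4: x=[3.6250 6.6875] v=[1.5000 1.3750]
Step 5: x=[4.0938 7.3438] v=[0.9375 1.3125]
Step 6: x=[4.1407 7.8751] v=[0.0937 1.0625]
Step 7: x=[3.9844 8.0392] v=[-0.3126 0.3281]
Step 8: x=[3.8633 7.6759] v=[-0.2422 -0.7267]
Max displacement = 2.0392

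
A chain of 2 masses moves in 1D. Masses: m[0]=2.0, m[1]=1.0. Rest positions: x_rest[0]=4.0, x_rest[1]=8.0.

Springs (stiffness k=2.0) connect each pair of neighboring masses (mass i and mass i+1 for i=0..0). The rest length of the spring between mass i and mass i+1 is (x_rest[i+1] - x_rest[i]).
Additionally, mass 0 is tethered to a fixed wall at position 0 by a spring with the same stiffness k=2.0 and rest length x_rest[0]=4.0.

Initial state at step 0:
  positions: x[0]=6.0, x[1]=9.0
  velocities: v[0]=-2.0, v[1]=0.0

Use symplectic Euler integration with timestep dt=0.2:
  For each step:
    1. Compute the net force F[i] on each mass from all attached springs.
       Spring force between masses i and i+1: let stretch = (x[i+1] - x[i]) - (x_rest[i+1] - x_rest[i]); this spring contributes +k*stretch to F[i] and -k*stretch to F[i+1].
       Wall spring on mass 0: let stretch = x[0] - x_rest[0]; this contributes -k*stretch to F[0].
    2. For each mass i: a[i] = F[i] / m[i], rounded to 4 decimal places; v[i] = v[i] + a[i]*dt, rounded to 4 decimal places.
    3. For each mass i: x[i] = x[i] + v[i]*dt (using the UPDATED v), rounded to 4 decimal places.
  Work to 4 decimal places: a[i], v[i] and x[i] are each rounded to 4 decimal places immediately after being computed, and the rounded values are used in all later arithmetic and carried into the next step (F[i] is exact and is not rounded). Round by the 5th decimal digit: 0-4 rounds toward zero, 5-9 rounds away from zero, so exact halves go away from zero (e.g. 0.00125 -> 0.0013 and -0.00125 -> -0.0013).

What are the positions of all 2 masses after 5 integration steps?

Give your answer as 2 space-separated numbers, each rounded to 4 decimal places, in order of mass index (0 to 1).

Answer: 3.1668 9.1636

Derivation:
Step 0: x=[6.0000 9.0000] v=[-2.0000 0.0000]
Step 1: x=[5.4800 9.0800] v=[-2.6000 0.4000]
Step 2: x=[4.8848 9.1920] v=[-2.9760 0.5600]
Step 3: x=[4.2665 9.2794] v=[-3.0915 0.4371]
Step 4: x=[3.6781 9.2858] v=[-2.9422 0.0319]
Step 5: x=[3.1668 9.1636] v=[-2.5563 -0.6112]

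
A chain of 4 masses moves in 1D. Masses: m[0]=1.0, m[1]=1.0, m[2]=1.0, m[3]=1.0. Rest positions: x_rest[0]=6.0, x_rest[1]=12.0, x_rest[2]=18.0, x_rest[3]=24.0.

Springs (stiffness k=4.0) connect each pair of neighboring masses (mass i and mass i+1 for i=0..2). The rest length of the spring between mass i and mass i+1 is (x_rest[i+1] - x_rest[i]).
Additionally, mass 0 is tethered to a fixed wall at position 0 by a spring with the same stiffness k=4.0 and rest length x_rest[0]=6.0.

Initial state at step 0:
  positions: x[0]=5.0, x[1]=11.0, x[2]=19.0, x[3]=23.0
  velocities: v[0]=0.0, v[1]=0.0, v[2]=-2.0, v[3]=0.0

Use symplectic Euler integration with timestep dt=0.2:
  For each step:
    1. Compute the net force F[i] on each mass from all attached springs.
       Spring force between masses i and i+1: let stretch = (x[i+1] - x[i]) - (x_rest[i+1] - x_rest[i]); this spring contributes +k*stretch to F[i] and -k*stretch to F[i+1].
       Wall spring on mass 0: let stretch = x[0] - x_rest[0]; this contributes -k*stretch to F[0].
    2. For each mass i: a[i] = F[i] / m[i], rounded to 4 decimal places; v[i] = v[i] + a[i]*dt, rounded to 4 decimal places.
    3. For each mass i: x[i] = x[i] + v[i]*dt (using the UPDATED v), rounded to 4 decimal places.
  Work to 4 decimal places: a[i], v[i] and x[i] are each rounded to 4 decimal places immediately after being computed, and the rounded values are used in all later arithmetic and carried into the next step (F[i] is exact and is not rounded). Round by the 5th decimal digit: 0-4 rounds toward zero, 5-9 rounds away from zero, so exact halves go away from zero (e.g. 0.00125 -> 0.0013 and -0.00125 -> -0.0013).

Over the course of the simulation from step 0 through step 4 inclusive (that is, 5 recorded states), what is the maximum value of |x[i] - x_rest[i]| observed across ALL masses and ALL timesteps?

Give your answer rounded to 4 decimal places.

Answer: 2.4331

Derivation:
Step 0: x=[5.0000 11.0000 19.0000 23.0000] v=[0.0000 0.0000 -2.0000 0.0000]
Step 1: x=[5.1600 11.3200 17.9600 23.3200] v=[0.8000 1.6000 -5.2000 1.6000]
Step 2: x=[5.4800 11.7168 16.7152 23.7424] v=[1.6000 1.9840 -6.2240 2.1120]
Step 3: x=[5.9211 11.9155 15.7950 24.0004] v=[2.2054 0.9933 -4.6010 1.2902]
Step 4: x=[6.3739 11.7758 15.5669 23.9056] v=[2.2640 -0.6986 -1.1403 -0.4741]
Max displacement = 2.4331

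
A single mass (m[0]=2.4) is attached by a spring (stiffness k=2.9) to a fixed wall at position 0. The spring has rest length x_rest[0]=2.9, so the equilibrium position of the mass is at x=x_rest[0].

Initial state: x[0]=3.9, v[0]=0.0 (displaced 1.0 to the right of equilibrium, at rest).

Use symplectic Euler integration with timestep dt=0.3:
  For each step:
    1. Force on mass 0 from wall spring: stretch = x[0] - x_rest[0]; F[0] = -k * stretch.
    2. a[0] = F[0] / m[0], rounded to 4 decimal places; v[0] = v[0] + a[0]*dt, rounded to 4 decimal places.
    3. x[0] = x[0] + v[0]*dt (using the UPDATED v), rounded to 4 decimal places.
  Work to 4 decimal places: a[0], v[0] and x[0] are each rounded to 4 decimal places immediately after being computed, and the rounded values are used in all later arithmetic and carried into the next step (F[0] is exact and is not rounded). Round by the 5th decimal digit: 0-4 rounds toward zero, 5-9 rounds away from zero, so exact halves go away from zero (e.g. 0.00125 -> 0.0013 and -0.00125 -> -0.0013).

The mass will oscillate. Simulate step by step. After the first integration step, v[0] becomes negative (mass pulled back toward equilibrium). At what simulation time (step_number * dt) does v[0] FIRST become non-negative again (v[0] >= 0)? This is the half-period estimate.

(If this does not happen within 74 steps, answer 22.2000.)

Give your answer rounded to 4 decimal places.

Answer: 3.0000

Derivation:
Step 0: x=[3.9000] v=[0.0000]
Step 1: x=[3.7913] v=[-0.3625]
Step 2: x=[3.5856] v=[-0.6856]
Step 3: x=[3.3054] v=[-0.9341]
Step 4: x=[2.9811] v=[-1.0811]
Step 5: x=[2.6480] v=[-1.1105]
Step 6: x=[2.3422] v=[-1.0192]
Step 7: x=[2.0971] v=[-0.8170]
Step 8: x=[1.9393] v=[-0.5259]
Step 9: x=[1.8860] v=[-0.1777]
Step 10: x=[1.9430] v=[0.1899]
First v>=0 after going negative at step 10, time=3.0000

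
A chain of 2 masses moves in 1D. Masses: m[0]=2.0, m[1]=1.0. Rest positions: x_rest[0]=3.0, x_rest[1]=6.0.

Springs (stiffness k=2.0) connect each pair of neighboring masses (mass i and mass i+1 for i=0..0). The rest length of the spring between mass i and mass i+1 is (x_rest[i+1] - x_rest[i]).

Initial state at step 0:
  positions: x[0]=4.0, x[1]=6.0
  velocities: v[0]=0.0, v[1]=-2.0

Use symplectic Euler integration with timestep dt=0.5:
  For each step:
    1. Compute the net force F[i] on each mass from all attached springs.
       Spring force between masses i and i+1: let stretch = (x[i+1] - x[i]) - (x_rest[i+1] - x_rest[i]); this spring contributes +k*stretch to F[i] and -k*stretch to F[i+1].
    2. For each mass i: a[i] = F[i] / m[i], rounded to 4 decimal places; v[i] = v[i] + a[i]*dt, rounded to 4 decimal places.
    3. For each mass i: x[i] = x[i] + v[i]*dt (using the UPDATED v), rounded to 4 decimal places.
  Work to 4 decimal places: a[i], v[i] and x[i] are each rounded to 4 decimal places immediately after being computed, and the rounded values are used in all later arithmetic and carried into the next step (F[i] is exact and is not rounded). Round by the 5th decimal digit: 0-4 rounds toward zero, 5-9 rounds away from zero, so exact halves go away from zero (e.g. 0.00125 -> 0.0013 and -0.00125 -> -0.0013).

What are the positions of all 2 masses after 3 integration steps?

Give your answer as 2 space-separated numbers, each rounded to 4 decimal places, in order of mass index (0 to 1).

Answer: 2.4844 6.0313

Derivation:
Step 0: x=[4.0000 6.0000] v=[0.0000 -2.0000]
Step 1: x=[3.7500 5.5000] v=[-0.5000 -1.0000]
Step 2: x=[3.1875 5.6250] v=[-1.1250 0.2500]
Step 3: x=[2.4844 6.0313] v=[-1.4063 0.8125]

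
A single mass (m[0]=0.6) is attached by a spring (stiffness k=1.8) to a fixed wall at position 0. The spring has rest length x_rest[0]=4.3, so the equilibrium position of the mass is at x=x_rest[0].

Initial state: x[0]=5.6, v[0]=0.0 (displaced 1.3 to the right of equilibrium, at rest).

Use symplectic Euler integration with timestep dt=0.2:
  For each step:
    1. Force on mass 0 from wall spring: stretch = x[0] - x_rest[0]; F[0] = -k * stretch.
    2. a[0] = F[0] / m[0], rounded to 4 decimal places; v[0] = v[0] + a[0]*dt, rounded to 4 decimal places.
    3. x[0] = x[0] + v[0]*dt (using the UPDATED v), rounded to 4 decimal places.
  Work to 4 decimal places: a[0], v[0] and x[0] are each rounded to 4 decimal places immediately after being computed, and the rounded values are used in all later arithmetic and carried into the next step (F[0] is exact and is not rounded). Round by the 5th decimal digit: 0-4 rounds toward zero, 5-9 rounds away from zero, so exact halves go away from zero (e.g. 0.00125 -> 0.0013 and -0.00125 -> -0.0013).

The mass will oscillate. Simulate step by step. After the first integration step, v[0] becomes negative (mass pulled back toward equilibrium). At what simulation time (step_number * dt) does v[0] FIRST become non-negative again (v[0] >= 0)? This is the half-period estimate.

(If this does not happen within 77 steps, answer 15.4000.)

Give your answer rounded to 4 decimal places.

Step 0: x=[5.6000] v=[0.0000]
Step 1: x=[5.4440] v=[-0.7800]
Step 2: x=[5.1507] v=[-1.4664]
Step 3: x=[4.7553] v=[-1.9768]
Step 4: x=[4.3053] v=[-2.2500]
Step 5: x=[3.8547] v=[-2.2532]
Step 6: x=[3.4575] v=[-1.9860]
Step 7: x=[3.1614] v=[-1.4805]
Step 8: x=[3.0019] v=[-0.7973]
Step 9: x=[2.9982] v=[-0.0184]
Step 10: x=[3.1507] v=[0.7627]
First v>=0 after going negative at step 10, time=2.0000

Answer: 2.0000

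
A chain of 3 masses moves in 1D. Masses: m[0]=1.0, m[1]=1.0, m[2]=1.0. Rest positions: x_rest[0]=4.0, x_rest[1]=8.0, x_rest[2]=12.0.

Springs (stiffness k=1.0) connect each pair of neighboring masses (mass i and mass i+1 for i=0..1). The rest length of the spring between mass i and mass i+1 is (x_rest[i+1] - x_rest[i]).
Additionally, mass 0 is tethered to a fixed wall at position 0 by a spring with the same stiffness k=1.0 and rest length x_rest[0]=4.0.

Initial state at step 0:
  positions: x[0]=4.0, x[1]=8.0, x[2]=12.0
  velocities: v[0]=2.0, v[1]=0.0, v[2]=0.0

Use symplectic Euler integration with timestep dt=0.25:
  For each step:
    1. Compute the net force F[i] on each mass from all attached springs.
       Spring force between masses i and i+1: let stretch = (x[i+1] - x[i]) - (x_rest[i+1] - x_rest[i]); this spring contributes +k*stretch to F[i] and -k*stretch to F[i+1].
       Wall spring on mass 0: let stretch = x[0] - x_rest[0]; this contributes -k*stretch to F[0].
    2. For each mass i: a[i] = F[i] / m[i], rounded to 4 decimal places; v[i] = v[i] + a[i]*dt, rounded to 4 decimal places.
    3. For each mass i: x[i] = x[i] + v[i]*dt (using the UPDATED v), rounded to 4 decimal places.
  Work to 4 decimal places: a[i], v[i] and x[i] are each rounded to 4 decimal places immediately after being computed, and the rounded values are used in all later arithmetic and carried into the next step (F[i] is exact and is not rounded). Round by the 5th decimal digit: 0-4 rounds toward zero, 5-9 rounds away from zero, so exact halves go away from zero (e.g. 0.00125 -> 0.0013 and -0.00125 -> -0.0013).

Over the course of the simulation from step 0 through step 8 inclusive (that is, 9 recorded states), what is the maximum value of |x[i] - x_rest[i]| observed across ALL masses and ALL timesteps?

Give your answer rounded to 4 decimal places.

Step 0: x=[4.0000 8.0000 12.0000] v=[2.0000 0.0000 0.0000]
Step 1: x=[4.5000 8.0000 12.0000] v=[2.0000 0.0000 0.0000]
Step 2: x=[4.9375 8.0313 12.0000] v=[1.7500 0.1250 0.0000]
Step 3: x=[5.2598 8.1172 12.0020] v=[1.2891 0.3437 0.0078]
Step 4: x=[5.4319 8.2674 12.0112] v=[0.6885 0.6006 0.0366]
Step 5: x=[5.4418 8.4743 12.0364] v=[0.0394 0.8277 0.1007]
Step 6: x=[5.3011 8.7143 12.0890] v=[-0.5629 0.9601 0.2102]
Step 7: x=[5.0424 8.9519 12.1806] v=[-1.0349 0.9505 0.3665]
Step 8: x=[4.7129 9.1470 12.3204] v=[-1.3181 0.7803 0.5593]
Max displacement = 1.4418

Answer: 1.4418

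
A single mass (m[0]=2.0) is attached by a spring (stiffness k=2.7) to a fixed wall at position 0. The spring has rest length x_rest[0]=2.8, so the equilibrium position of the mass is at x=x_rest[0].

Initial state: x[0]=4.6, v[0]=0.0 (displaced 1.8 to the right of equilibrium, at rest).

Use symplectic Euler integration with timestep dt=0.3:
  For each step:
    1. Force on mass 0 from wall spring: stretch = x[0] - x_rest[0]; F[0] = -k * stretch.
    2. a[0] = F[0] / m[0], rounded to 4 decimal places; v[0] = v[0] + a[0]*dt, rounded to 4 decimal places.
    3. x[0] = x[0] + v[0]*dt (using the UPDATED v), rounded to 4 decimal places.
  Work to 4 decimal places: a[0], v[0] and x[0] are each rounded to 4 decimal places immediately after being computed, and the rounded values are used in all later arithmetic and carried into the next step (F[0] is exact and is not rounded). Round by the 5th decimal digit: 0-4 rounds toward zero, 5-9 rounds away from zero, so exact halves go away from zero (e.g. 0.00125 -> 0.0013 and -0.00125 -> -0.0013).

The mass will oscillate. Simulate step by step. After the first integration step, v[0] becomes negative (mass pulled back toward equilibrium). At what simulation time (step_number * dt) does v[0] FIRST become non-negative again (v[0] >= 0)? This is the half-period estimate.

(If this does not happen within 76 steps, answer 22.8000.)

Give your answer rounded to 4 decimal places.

Answer: 2.7000

Derivation:
Step 0: x=[4.6000] v=[0.0000]
Step 1: x=[4.3813] v=[-0.7290]
Step 2: x=[3.9705] v=[-1.3694]
Step 3: x=[3.4175] v=[-1.8435]
Step 4: x=[2.7894] v=[-2.0936]
Step 5: x=[2.1626] v=[-2.0893]
Step 6: x=[1.6132] v=[-1.8312]
Step 7: x=[1.2081] v=[-1.3505]
Step 8: x=[0.9964] v=[-0.7058]
Step 9: x=[1.0038] v=[0.0247]
First v>=0 after going negative at step 9, time=2.7000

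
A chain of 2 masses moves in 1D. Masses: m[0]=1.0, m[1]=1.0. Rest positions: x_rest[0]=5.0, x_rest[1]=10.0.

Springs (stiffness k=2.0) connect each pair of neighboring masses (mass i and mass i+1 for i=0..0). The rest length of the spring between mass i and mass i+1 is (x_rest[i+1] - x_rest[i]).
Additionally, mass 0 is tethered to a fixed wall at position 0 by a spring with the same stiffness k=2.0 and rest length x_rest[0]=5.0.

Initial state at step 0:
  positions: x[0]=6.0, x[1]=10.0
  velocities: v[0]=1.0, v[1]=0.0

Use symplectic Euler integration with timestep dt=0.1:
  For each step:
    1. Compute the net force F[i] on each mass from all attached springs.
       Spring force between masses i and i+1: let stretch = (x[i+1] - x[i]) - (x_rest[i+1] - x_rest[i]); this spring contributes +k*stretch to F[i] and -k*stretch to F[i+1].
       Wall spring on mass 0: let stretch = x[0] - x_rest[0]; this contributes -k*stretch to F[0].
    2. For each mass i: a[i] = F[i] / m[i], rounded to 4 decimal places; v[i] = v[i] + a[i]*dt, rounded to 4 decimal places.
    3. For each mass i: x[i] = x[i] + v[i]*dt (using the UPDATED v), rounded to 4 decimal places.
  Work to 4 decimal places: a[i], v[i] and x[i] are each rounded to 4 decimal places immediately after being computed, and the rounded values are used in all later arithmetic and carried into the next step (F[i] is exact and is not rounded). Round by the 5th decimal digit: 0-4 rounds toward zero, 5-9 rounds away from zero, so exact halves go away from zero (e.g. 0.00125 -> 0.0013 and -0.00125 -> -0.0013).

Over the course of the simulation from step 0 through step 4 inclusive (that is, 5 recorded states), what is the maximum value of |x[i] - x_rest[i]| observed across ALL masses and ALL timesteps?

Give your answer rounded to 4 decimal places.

Answer: 1.0780

Derivation:
Step 0: x=[6.0000 10.0000] v=[1.0000 0.0000]
Step 1: x=[6.0600 10.0200] v=[0.6000 0.2000]
Step 2: x=[6.0780 10.0608] v=[0.1800 0.4080]
Step 3: x=[6.0541 10.1219] v=[-0.2390 0.6114]
Step 4: x=[5.9905 10.2017] v=[-0.6363 0.7978]
Max displacement = 1.0780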